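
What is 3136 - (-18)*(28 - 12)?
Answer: 3424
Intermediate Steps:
3136 - (-18)*(28 - 12) = 3136 - (-18)*16 = 3136 - 1*(-288) = 3136 + 288 = 3424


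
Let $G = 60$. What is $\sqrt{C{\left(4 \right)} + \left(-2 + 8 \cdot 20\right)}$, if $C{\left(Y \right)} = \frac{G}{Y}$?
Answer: $\sqrt{173} \approx 13.153$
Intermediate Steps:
$C{\left(Y \right)} = \frac{60}{Y}$
$\sqrt{C{\left(4 \right)} + \left(-2 + 8 \cdot 20\right)} = \sqrt{\frac{60}{4} + \left(-2 + 8 \cdot 20\right)} = \sqrt{60 \cdot \frac{1}{4} + \left(-2 + 160\right)} = \sqrt{15 + 158} = \sqrt{173}$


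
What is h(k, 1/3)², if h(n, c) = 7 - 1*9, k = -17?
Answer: 4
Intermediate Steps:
h(n, c) = -2 (h(n, c) = 7 - 9 = -2)
h(k, 1/3)² = (-2)² = 4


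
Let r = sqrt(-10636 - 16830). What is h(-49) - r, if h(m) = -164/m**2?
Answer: -164/2401 - I*sqrt(27466) ≈ -0.068305 - 165.73*I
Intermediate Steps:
r = I*sqrt(27466) (r = sqrt(-27466) = I*sqrt(27466) ≈ 165.73*I)
h(m) = -164/m**2
h(-49) - r = -164/(-49)**2 - I*sqrt(27466) = -164*1/2401 - I*sqrt(27466) = -164/2401 - I*sqrt(27466)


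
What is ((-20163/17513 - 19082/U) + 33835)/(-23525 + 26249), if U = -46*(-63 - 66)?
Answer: 1757875922131/141541957404 ≈ 12.419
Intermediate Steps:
U = 5934 (U = -46*(-129) = 5934)
((-20163/17513 - 19082/U) + 33835)/(-23525 + 26249) = ((-20163/17513 - 19082/5934) + 33835)/(-23525 + 26249) = ((-20163*1/17513 - 19082*1/5934) + 33835)/2724 = ((-20163/17513 - 9541/2967) + 33835)*(1/2724) = (-226915154/51961071 + 33835)*(1/2724) = (1757875922131/51961071)*(1/2724) = 1757875922131/141541957404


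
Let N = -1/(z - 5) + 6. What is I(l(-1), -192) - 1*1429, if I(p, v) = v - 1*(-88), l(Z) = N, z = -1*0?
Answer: -1533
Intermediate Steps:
z = 0
N = 31/5 (N = -1/(0 - 5) + 6 = -1/(-5) + 6 = -⅕*(-1) + 6 = ⅕ + 6 = 31/5 ≈ 6.2000)
l(Z) = 31/5
I(p, v) = 88 + v (I(p, v) = v + 88 = 88 + v)
I(l(-1), -192) - 1*1429 = (88 - 192) - 1*1429 = -104 - 1429 = -1533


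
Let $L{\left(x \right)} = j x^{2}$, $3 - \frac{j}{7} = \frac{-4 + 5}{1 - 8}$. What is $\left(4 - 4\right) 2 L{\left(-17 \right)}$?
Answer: $0$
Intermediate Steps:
$j = 22$ ($j = 21 - 7 \frac{-4 + 5}{1 - 8} = 21 - 7 \cdot 1 \frac{1}{-7} = 21 - 7 \cdot 1 \left(- \frac{1}{7}\right) = 21 - -1 = 21 + 1 = 22$)
$L{\left(x \right)} = 22 x^{2}$
$\left(4 - 4\right) 2 L{\left(-17 \right)} = \left(4 - 4\right) 2 \cdot 22 \left(-17\right)^{2} = 0 \cdot 2 \cdot 22 \cdot 289 = 0 \cdot 6358 = 0$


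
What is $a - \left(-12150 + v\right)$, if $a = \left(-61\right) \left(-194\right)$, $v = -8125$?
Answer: $32109$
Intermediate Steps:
$a = 11834$
$a - \left(-12150 + v\right) = 11834 + \left(12150 - -8125\right) = 11834 + \left(12150 + 8125\right) = 11834 + 20275 = 32109$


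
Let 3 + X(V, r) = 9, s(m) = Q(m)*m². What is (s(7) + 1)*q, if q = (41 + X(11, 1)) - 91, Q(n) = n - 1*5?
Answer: -4356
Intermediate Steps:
Q(n) = -5 + n (Q(n) = n - 5 = -5 + n)
s(m) = m²*(-5 + m) (s(m) = (-5 + m)*m² = m²*(-5 + m))
X(V, r) = 6 (X(V, r) = -3 + 9 = 6)
q = -44 (q = (41 + 6) - 91 = 47 - 91 = -44)
(s(7) + 1)*q = (7²*(-5 + 7) + 1)*(-44) = (49*2 + 1)*(-44) = (98 + 1)*(-44) = 99*(-44) = -4356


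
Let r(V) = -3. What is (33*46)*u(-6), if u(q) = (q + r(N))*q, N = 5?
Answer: 81972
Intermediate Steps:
u(q) = q*(-3 + q) (u(q) = (q - 3)*q = (-3 + q)*q = q*(-3 + q))
(33*46)*u(-6) = (33*46)*(-6*(-3 - 6)) = 1518*(-6*(-9)) = 1518*54 = 81972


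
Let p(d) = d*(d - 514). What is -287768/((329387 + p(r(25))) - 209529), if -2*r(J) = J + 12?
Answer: -1151072/518837 ≈ -2.2186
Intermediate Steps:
r(J) = -6 - J/2 (r(J) = -(J + 12)/2 = -(12 + J)/2 = -6 - J/2)
p(d) = d*(-514 + d)
-287768/((329387 + p(r(25))) - 209529) = -287768/((329387 + (-6 - ½*25)*(-514 + (-6 - ½*25))) - 209529) = -287768/((329387 + (-6 - 25/2)*(-514 + (-6 - 25/2))) - 209529) = -287768/((329387 - 37*(-514 - 37/2)/2) - 209529) = -287768/((329387 - 37/2*(-1065/2)) - 209529) = -287768/((329387 + 39405/4) - 209529) = -287768/(1356953/4 - 209529) = -287768/518837/4 = -287768*4/518837 = -1151072/518837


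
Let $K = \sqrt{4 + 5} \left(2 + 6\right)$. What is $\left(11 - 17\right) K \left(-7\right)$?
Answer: $1008$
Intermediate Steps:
$K = 24$ ($K = \sqrt{9} \cdot 8 = 3 \cdot 8 = 24$)
$\left(11 - 17\right) K \left(-7\right) = \left(11 - 17\right) 24 \left(-7\right) = \left(-6\right) 24 \left(-7\right) = \left(-144\right) \left(-7\right) = 1008$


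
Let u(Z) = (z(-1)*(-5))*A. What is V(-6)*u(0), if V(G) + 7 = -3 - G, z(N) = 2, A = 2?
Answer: 80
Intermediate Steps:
V(G) = -10 - G (V(G) = -7 + (-3 - G) = -10 - G)
u(Z) = -20 (u(Z) = (2*(-5))*2 = -10*2 = -20)
V(-6)*u(0) = (-10 - 1*(-6))*(-20) = (-10 + 6)*(-20) = -4*(-20) = 80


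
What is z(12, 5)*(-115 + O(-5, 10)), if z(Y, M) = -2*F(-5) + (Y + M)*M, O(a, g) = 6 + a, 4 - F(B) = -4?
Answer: -7866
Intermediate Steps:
F(B) = 8 (F(B) = 4 - 1*(-4) = 4 + 4 = 8)
z(Y, M) = -16 + M*(M + Y) (z(Y, M) = -2*8 + (Y + M)*M = -16 + (M + Y)*M = -16 + M*(M + Y))
z(12, 5)*(-115 + O(-5, 10)) = (-16 + 5**2 + 5*12)*(-115 + (6 - 5)) = (-16 + 25 + 60)*(-115 + 1) = 69*(-114) = -7866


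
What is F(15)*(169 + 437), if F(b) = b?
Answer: 9090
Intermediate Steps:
F(15)*(169 + 437) = 15*(169 + 437) = 15*606 = 9090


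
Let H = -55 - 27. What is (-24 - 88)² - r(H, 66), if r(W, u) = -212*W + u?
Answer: -4906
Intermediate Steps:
H = -82
r(W, u) = u - 212*W
(-24 - 88)² - r(H, 66) = (-24 - 88)² - (66 - 212*(-82)) = (-112)² - (66 + 17384) = 12544 - 1*17450 = 12544 - 17450 = -4906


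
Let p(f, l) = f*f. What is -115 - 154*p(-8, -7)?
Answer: -9971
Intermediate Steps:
p(f, l) = f²
-115 - 154*p(-8, -7) = -115 - 154*(-8)² = -115 - 154*64 = -115 - 9856 = -9971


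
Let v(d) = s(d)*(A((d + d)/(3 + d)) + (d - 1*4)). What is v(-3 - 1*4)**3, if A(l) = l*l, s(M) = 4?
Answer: 125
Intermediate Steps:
A(l) = l**2
v(d) = -16 + 4*d + 16*d**2/(3 + d)**2 (v(d) = 4*(((d + d)/(3 + d))**2 + (d - 1*4)) = 4*(((2*d)/(3 + d))**2 + (d - 4)) = 4*((2*d/(3 + d))**2 + (-4 + d)) = 4*(4*d**2/(3 + d)**2 + (-4 + d)) = 4*(-4 + d + 4*d**2/(3 + d)**2) = -16 + 4*d + 16*d**2/(3 + d)**2)
v(-3 - 1*4)**3 = (-16 + 4*(-3 - 1*4) + 16*(-3 - 1*4)**2/(3 + (-3 - 1*4))**2)**3 = (-16 + 4*(-3 - 4) + 16*(-3 - 4)**2/(3 + (-3 - 4))**2)**3 = (-16 + 4*(-7) + 16*(-7)**2/(3 - 7)**2)**3 = (-16 - 28 + 16*49/(-4)**2)**3 = (-16 - 28 + 16*49*(1/16))**3 = (-16 - 28 + 49)**3 = 5**3 = 125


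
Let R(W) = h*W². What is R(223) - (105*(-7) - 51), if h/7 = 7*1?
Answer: 2437507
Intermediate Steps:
h = 49 (h = 7*(7*1) = 7*7 = 49)
R(W) = 49*W²
R(223) - (105*(-7) - 51) = 49*223² - (105*(-7) - 51) = 49*49729 - (-735 - 51) = 2436721 - 1*(-786) = 2436721 + 786 = 2437507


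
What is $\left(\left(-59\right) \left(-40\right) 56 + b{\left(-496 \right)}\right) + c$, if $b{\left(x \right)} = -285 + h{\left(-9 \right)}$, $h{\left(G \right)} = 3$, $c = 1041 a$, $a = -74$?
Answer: $54844$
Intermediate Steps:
$c = -77034$ ($c = 1041 \left(-74\right) = -77034$)
$b{\left(x \right)} = -282$ ($b{\left(x \right)} = -285 + 3 = -282$)
$\left(\left(-59\right) \left(-40\right) 56 + b{\left(-496 \right)}\right) + c = \left(\left(-59\right) \left(-40\right) 56 - 282\right) - 77034 = \left(2360 \cdot 56 - 282\right) - 77034 = \left(132160 - 282\right) - 77034 = 131878 - 77034 = 54844$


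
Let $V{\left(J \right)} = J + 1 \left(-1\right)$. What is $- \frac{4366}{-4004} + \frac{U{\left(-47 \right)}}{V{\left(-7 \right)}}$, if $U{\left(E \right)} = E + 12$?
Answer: $\frac{43767}{8008} \approx 5.4654$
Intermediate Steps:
$V{\left(J \right)} = -1 + J$ ($V{\left(J \right)} = J - 1 = -1 + J$)
$U{\left(E \right)} = 12 + E$
$- \frac{4366}{-4004} + \frac{U{\left(-47 \right)}}{V{\left(-7 \right)}} = - \frac{4366}{-4004} + \frac{12 - 47}{-1 - 7} = \left(-4366\right) \left(- \frac{1}{4004}\right) - \frac{35}{-8} = \frac{2183}{2002} - - \frac{35}{8} = \frac{2183}{2002} + \frac{35}{8} = \frac{43767}{8008}$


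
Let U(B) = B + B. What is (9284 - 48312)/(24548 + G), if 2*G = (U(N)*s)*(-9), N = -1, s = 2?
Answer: -19514/12283 ≈ -1.5887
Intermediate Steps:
U(B) = 2*B
G = 18 (G = (((2*(-1))*2)*(-9))/2 = (-2*2*(-9))/2 = (-4*(-9))/2 = (½)*36 = 18)
(9284 - 48312)/(24548 + G) = (9284 - 48312)/(24548 + 18) = -39028/24566 = -39028*1/24566 = -19514/12283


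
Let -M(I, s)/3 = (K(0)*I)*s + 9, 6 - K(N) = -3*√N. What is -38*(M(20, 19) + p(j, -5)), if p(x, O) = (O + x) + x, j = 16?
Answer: 259920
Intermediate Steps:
K(N) = 6 + 3*√N (K(N) = 6 - (-3)*√N = 6 + 3*√N)
p(x, O) = O + 2*x
M(I, s) = -27 - 18*I*s (M(I, s) = -3*(((6 + 3*√0)*I)*s + 9) = -3*(((6 + 3*0)*I)*s + 9) = -3*(((6 + 0)*I)*s + 9) = -3*((6*I)*s + 9) = -3*(6*I*s + 9) = -3*(9 + 6*I*s) = -27 - 18*I*s)
-38*(M(20, 19) + p(j, -5)) = -38*((-27 - 18*20*19) + (-5 + 2*16)) = -38*((-27 - 6840) + (-5 + 32)) = -38*(-6867 + 27) = -38*(-6840) = 259920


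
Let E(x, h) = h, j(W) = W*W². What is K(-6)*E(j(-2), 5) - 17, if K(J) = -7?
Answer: -52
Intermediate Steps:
j(W) = W³
K(-6)*E(j(-2), 5) - 17 = -7*5 - 17 = -35 - 17 = -52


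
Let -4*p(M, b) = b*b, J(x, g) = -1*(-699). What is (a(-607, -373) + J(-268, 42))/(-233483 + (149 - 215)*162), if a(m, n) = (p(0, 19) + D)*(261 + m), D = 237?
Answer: 100153/488350 ≈ 0.20508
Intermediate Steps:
J(x, g) = 699
p(M, b) = -b**2/4 (p(M, b) = -b*b/4 = -b**2/4)
a(m, n) = 153207/4 + 587*m/4 (a(m, n) = (-1/4*19**2 + 237)*(261 + m) = (-1/4*361 + 237)*(261 + m) = (-361/4 + 237)*(261 + m) = 587*(261 + m)/4 = 153207/4 + 587*m/4)
(a(-607, -373) + J(-268, 42))/(-233483 + (149 - 215)*162) = ((153207/4 + (587/4)*(-607)) + 699)/(-233483 + (149 - 215)*162) = ((153207/4 - 356309/4) + 699)/(-233483 - 66*162) = (-101551/2 + 699)/(-233483 - 10692) = -100153/2/(-244175) = -100153/2*(-1/244175) = 100153/488350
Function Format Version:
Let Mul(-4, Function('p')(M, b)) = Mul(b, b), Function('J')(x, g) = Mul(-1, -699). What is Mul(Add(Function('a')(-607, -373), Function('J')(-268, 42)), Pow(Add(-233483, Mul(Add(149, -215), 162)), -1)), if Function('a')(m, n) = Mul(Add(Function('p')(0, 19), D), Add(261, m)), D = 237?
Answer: Rational(100153, 488350) ≈ 0.20508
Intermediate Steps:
Function('J')(x, g) = 699
Function('p')(M, b) = Mul(Rational(-1, 4), Pow(b, 2)) (Function('p')(M, b) = Mul(Rational(-1, 4), Mul(b, b)) = Mul(Rational(-1, 4), Pow(b, 2)))
Function('a')(m, n) = Add(Rational(153207, 4), Mul(Rational(587, 4), m)) (Function('a')(m, n) = Mul(Add(Mul(Rational(-1, 4), Pow(19, 2)), 237), Add(261, m)) = Mul(Add(Mul(Rational(-1, 4), 361), 237), Add(261, m)) = Mul(Add(Rational(-361, 4), 237), Add(261, m)) = Mul(Rational(587, 4), Add(261, m)) = Add(Rational(153207, 4), Mul(Rational(587, 4), m)))
Mul(Add(Function('a')(-607, -373), Function('J')(-268, 42)), Pow(Add(-233483, Mul(Add(149, -215), 162)), -1)) = Mul(Add(Add(Rational(153207, 4), Mul(Rational(587, 4), -607)), 699), Pow(Add(-233483, Mul(Add(149, -215), 162)), -1)) = Mul(Add(Add(Rational(153207, 4), Rational(-356309, 4)), 699), Pow(Add(-233483, Mul(-66, 162)), -1)) = Mul(Add(Rational(-101551, 2), 699), Pow(Add(-233483, -10692), -1)) = Mul(Rational(-100153, 2), Pow(-244175, -1)) = Mul(Rational(-100153, 2), Rational(-1, 244175)) = Rational(100153, 488350)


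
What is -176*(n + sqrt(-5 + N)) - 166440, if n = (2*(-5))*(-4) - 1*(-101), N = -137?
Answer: -191256 - 176*I*sqrt(142) ≈ -1.9126e+5 - 2097.3*I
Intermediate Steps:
n = 141 (n = -10*(-4) + 101 = 40 + 101 = 141)
-176*(n + sqrt(-5 + N)) - 166440 = -176*(141 + sqrt(-5 - 137)) - 166440 = -176*(141 + sqrt(-142)) - 166440 = -176*(141 + I*sqrt(142)) - 166440 = (-24816 - 176*I*sqrt(142)) - 166440 = -191256 - 176*I*sqrt(142)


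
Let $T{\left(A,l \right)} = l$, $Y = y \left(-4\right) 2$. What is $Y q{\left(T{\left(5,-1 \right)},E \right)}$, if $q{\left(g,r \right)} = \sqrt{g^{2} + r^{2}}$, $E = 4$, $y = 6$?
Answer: $- 48 \sqrt{17} \approx -197.91$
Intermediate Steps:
$Y = -48$ ($Y = 6 \left(-4\right) 2 = \left(-24\right) 2 = -48$)
$Y q{\left(T{\left(5,-1 \right)},E \right)} = - 48 \sqrt{\left(-1\right)^{2} + 4^{2}} = - 48 \sqrt{1 + 16} = - 48 \sqrt{17}$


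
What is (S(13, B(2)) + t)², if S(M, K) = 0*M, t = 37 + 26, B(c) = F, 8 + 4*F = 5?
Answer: 3969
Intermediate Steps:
F = -¾ (F = -2 + (¼)*5 = -2 + 5/4 = -¾ ≈ -0.75000)
B(c) = -¾
t = 63
S(M, K) = 0
(S(13, B(2)) + t)² = (0 + 63)² = 63² = 3969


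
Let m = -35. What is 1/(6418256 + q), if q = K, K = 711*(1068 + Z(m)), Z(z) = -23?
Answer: 1/7161251 ≈ 1.3964e-7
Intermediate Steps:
K = 742995 (K = 711*(1068 - 23) = 711*1045 = 742995)
q = 742995
1/(6418256 + q) = 1/(6418256 + 742995) = 1/7161251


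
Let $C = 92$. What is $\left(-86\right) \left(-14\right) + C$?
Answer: $1296$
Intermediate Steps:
$\left(-86\right) \left(-14\right) + C = \left(-86\right) \left(-14\right) + 92 = 1204 + 92 = 1296$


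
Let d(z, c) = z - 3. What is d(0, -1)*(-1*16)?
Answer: 48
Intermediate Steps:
d(z, c) = -3 + z
d(0, -1)*(-1*16) = (-3 + 0)*(-1*16) = -3*(-16) = 48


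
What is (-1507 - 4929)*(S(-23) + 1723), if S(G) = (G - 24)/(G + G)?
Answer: -255203490/23 ≈ -1.1096e+7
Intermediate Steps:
S(G) = (-24 + G)/(2*G) (S(G) = (-24 + G)/((2*G)) = (-24 + G)*(1/(2*G)) = (-24 + G)/(2*G))
(-1507 - 4929)*(S(-23) + 1723) = (-1507 - 4929)*((½)*(-24 - 23)/(-23) + 1723) = -6436*((½)*(-1/23)*(-47) + 1723) = -6436*(47/46 + 1723) = -6436*79305/46 = -255203490/23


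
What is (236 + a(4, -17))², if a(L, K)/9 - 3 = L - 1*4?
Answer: 69169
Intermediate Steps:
a(L, K) = -9 + 9*L (a(L, K) = 27 + 9*(L - 1*4) = 27 + 9*(L - 4) = 27 + 9*(-4 + L) = 27 + (-36 + 9*L) = -9 + 9*L)
(236 + a(4, -17))² = (236 + (-9 + 9*4))² = (236 + (-9 + 36))² = (236 + 27)² = 263² = 69169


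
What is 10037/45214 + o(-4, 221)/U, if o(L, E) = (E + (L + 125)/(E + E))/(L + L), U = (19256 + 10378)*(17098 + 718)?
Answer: 240227076393197/1082158971342592 ≈ 0.22199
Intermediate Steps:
U = 527959344 (U = 29634*17816 = 527959344)
o(L, E) = (E + (125 + L)/(2*E))/(2*L) (o(L, E) = (E + (125 + L)/((2*E)))/((2*L)) = (E + (125 + L)*(1/(2*E)))*(1/(2*L)) = (E + (125 + L)/(2*E))*(1/(2*L)) = (E + (125 + L)/(2*E))/(2*L))
10037/45214 + o(-4, 221)/U = 10037/45214 + ((¼)*(125 - 4 + 2*221²)/(221*(-4)))/527959344 = 10037*(1/45214) + ((¼)*(1/221)*(-¼)*(125 - 4 + 2*48841))*(1/527959344) = 10037/45214 + ((¼)*(1/221)*(-¼)*(125 - 4 + 97682))*(1/527959344) = 10037/45214 + ((¼)*(1/221)*(-¼)*97803)*(1/527959344) = 10037/45214 - 97803/3536*1/527959344 = 10037/45214 - 32601/622288080128 = 240227076393197/1082158971342592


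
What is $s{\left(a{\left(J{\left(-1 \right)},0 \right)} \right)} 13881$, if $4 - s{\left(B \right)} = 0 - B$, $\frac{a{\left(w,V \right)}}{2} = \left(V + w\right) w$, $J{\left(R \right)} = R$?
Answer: $83286$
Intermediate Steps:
$a{\left(w,V \right)} = 2 w \left(V + w\right)$ ($a{\left(w,V \right)} = 2 \left(V + w\right) w = 2 w \left(V + w\right)$)
$s{\left(B \right)} = 4 + B$ ($s{\left(B \right)} = 4 - \left(0 - B\right) = 4 - - B = 4 + B$)
$s{\left(a{\left(J{\left(-1 \right)},0 \right)} \right)} 13881 = \left(4 + 2 \left(-1\right) \left(0 - 1\right)\right) 13881 = \left(4 + 2 \left(-1\right) \left(-1\right)\right) 13881 = \left(4 + 2\right) 13881 = 6 \cdot 13881 = 83286$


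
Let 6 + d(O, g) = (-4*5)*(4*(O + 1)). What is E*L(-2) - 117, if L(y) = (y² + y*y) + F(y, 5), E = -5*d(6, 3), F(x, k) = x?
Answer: 16863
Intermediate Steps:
d(O, g) = -86 - 80*O (d(O, g) = -6 + (-4*5)*(4*(O + 1)) = -6 - 80*(1 + O) = -6 - 20*(4 + 4*O) = -6 + (-80 - 80*O) = -86 - 80*O)
E = 2830 (E = -5*(-86 - 80*6) = -5*(-86 - 480) = -5*(-566) = 2830)
L(y) = y + 2*y² (L(y) = (y² + y*y) + y = (y² + y²) + y = 2*y² + y = y + 2*y²)
E*L(-2) - 117 = 2830*(-2*(1 + 2*(-2))) - 117 = 2830*(-2*(1 - 4)) - 117 = 2830*(-2*(-3)) - 117 = 2830*6 - 117 = 16980 - 117 = 16863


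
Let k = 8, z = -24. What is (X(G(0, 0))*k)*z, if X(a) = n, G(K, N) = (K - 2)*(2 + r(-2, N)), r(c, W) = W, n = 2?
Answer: -384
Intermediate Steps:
G(K, N) = (-2 + K)*(2 + N) (G(K, N) = (K - 2)*(2 + N) = (-2 + K)*(2 + N))
X(a) = 2
(X(G(0, 0))*k)*z = (2*8)*(-24) = 16*(-24) = -384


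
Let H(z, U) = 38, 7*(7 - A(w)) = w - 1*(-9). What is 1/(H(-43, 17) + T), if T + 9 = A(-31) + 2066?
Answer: 7/14736 ≈ 0.00047503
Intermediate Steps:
A(w) = 40/7 - w/7 (A(w) = 7 - (w - 1*(-9))/7 = 7 - (w + 9)/7 = 7 - (9 + w)/7 = 7 + (-9/7 - w/7) = 40/7 - w/7)
T = 14470/7 (T = -9 + ((40/7 - ⅐*(-31)) + 2066) = -9 + ((40/7 + 31/7) + 2066) = -9 + (71/7 + 2066) = -9 + 14533/7 = 14470/7 ≈ 2067.1)
1/(H(-43, 17) + T) = 1/(38 + 14470/7) = 1/(14736/7) = 7/14736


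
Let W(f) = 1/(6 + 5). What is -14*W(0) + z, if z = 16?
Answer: 162/11 ≈ 14.727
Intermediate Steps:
W(f) = 1/11
-14*W(0) + z = -14*1/11 + 16 = -14/11 + 16 = 162/11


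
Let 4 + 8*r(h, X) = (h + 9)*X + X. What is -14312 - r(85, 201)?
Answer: -133587/8 ≈ -16698.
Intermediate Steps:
r(h, X) = -½ + X/8 + X*(9 + h)/8 (r(h, X) = -½ + ((h + 9)*X + X)/8 = -½ + ((9 + h)*X + X)/8 = -½ + (X*(9 + h) + X)/8 = -½ + (X + X*(9 + h))/8 = -½ + (X/8 + X*(9 + h)/8) = -½ + X/8 + X*(9 + h)/8)
-14312 - r(85, 201) = -14312 - (-½ + (5/4)*201 + (⅛)*201*85) = -14312 - (-½ + 1005/4 + 17085/8) = -14312 - 1*19091/8 = -14312 - 19091/8 = -133587/8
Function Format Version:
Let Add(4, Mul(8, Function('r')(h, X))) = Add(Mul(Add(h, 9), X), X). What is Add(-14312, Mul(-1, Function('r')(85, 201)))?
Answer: Rational(-133587, 8) ≈ -16698.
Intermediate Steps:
Function('r')(h, X) = Add(Rational(-1, 2), Mul(Rational(1, 8), X), Mul(Rational(1, 8), X, Add(9, h))) (Function('r')(h, X) = Add(Rational(-1, 2), Mul(Rational(1, 8), Add(Mul(Add(h, 9), X), X))) = Add(Rational(-1, 2), Mul(Rational(1, 8), Add(Mul(Add(9, h), X), X))) = Add(Rational(-1, 2), Mul(Rational(1, 8), Add(Mul(X, Add(9, h)), X))) = Add(Rational(-1, 2), Mul(Rational(1, 8), Add(X, Mul(X, Add(9, h))))) = Add(Rational(-1, 2), Add(Mul(Rational(1, 8), X), Mul(Rational(1, 8), X, Add(9, h)))) = Add(Rational(-1, 2), Mul(Rational(1, 8), X), Mul(Rational(1, 8), X, Add(9, h))))
Add(-14312, Mul(-1, Function('r')(85, 201))) = Add(-14312, Mul(-1, Add(Rational(-1, 2), Mul(Rational(5, 4), 201), Mul(Rational(1, 8), 201, 85)))) = Add(-14312, Mul(-1, Add(Rational(-1, 2), Rational(1005, 4), Rational(17085, 8)))) = Add(-14312, Mul(-1, Rational(19091, 8))) = Add(-14312, Rational(-19091, 8)) = Rational(-133587, 8)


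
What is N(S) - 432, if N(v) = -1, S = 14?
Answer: -433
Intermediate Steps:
N(S) - 432 = -1 - 432 = -433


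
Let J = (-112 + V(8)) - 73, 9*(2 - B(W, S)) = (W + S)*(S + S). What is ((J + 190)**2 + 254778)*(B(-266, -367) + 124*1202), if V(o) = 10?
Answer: 24843752276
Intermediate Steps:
B(W, S) = 2 - 2*S*(S + W)/9 (B(W, S) = 2 - (W + S)*(S + S)/9 = 2 - (S + W)*2*S/9 = 2 - 2*S*(S + W)/9)
J = -175 (J = (-112 + 10) - 73 = -102 - 73 = -175)
((J + 190)**2 + 254778)*(B(-266, -367) + 124*1202) = ((-175 + 190)**2 + 254778)*((2 - 2/9*(-367)**2 - 2/9*(-367)*(-266)) + 124*1202) = (15**2 + 254778)*((2 - 2/9*134689 - 195244/9) + 149048) = (225 + 254778)*((2 - 269378/9 - 195244/9) + 149048) = 255003*(-154868/3 + 149048) = 255003*(292276/3) = 24843752276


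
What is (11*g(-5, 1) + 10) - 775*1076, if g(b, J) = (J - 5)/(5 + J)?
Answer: -2501692/3 ≈ -8.3390e+5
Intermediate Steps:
g(b, J) = (-5 + J)/(5 + J)
(11*g(-5, 1) + 10) - 775*1076 = (11*((-5 + 1)/(5 + 1)) + 10) - 775*1076 = (11*(-4/6) + 10) - 833900 = (11*((⅙)*(-4)) + 10) - 833900 = (11*(-⅔) + 10) - 833900 = (-22/3 + 10) - 833900 = 8/3 - 833900 = -2501692/3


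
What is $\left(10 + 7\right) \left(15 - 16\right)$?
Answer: $-17$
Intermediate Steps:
$\left(10 + 7\right) \left(15 - 16\right) = 17 \left(15 - 16\right) = 17 \left(-1\right) = -17$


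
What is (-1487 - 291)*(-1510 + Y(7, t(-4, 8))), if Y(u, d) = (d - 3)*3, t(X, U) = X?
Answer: 2722118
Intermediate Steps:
Y(u, d) = -9 + 3*d (Y(u, d) = (-3 + d)*3 = -9 + 3*d)
(-1487 - 291)*(-1510 + Y(7, t(-4, 8))) = (-1487 - 291)*(-1510 + (-9 + 3*(-4))) = -1778*(-1510 + (-9 - 12)) = -1778*(-1510 - 21) = -1778*(-1531) = 2722118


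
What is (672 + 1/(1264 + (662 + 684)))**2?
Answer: 3076238874241/6812100 ≈ 4.5158e+5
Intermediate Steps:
(672 + 1/(1264 + (662 + 684)))**2 = (672 + 1/(1264 + 1346))**2 = (672 + 1/2610)**2 = (1753921/2610)**2 = 3076238874241/6812100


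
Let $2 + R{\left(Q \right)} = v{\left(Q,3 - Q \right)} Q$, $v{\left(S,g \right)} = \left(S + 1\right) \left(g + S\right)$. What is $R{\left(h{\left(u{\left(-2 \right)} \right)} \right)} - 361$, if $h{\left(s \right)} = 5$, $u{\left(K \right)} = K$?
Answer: $-273$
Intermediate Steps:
$v{\left(S,g \right)} = \left(1 + S\right) \left(S + g\right)$
$R{\left(Q \right)} = -2 + Q \left(3 + Q^{2} + Q \left(3 - Q\right)\right)$ ($R{\left(Q \right)} = -2 + \left(Q - \left(-3 + Q\right) + Q^{2} + Q \left(3 - Q\right)\right) Q = -2 + \left(3 + Q^{2} + Q \left(3 - Q\right)\right) Q = -2 + Q \left(3 + Q^{2} + Q \left(3 - Q\right)\right)$)
$R{\left(h{\left(u{\left(-2 \right)} \right)} \right)} - 361 = \left(-2 + 3 \cdot 5 + 3 \cdot 5^{2}\right) - 361 = \left(-2 + 15 + 3 \cdot 25\right) - 361 = \left(-2 + 15 + 75\right) - 361 = 88 - 361 = -273$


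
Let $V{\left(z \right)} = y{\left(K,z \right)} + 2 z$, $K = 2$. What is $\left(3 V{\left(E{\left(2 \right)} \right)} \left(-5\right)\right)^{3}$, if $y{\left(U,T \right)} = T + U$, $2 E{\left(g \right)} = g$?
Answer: $-421875$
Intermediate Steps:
$E{\left(g \right)} = \frac{g}{2}$
$V{\left(z \right)} = 2 + 3 z$ ($V{\left(z \right)} = \left(z + 2\right) + 2 z = \left(2 + z\right) + 2 z = 2 + 3 z$)
$\left(3 V{\left(E{\left(2 \right)} \right)} \left(-5\right)\right)^{3} = \left(3 \left(2 + 3 \cdot \frac{1}{2} \cdot 2\right) \left(-5\right)\right)^{3} = \left(3 \left(2 + 3 \cdot 1\right) \left(-5\right)\right)^{3} = \left(3 \left(2 + 3\right) \left(-5\right)\right)^{3} = \left(3 \cdot 5 \left(-5\right)\right)^{3} = \left(15 \left(-5\right)\right)^{3} = \left(-75\right)^{3} = -421875$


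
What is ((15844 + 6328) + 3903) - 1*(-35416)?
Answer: 61491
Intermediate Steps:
((15844 + 6328) + 3903) - 1*(-35416) = (22172 + 3903) + 35416 = 26075 + 35416 = 61491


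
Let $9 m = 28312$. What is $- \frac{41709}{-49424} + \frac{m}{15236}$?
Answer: $\frac{1779649301}{1694304144} \approx 1.0504$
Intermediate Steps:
$m = \frac{28312}{9}$ ($m = \frac{1}{9} \cdot 28312 = \frac{28312}{9} \approx 3145.8$)
$- \frac{41709}{-49424} + \frac{m}{15236} = - \frac{41709}{-49424} + \frac{28312}{9 \cdot 15236} = \left(-41709\right) \left(- \frac{1}{49424}\right) + \frac{28312}{9} \cdot \frac{1}{15236} = \frac{41709}{49424} + \frac{7078}{34281} = \frac{1779649301}{1694304144}$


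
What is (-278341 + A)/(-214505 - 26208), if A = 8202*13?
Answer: 171715/240713 ≈ 0.71336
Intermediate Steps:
A = 106626
(-278341 + A)/(-214505 - 26208) = (-278341 + 106626)/(-214505 - 26208) = -171715/(-240713) = -171715*(-1/240713) = 171715/240713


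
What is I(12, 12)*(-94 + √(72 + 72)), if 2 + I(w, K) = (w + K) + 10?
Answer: -2624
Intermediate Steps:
I(w, K) = 8 + K + w (I(w, K) = -2 + ((w + K) + 10) = -2 + ((K + w) + 10) = -2 + (10 + K + w) = 8 + K + w)
I(12, 12)*(-94 + √(72 + 72)) = (8 + 12 + 12)*(-94 + √(72 + 72)) = 32*(-94 + √144) = 32*(-94 + 12) = 32*(-82) = -2624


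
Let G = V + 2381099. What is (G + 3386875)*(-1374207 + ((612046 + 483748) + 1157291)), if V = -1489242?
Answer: 3760483422696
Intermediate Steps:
G = 891857 (G = -1489242 + 2381099 = 891857)
(G + 3386875)*(-1374207 + ((612046 + 483748) + 1157291)) = (891857 + 3386875)*(-1374207 + ((612046 + 483748) + 1157291)) = 4278732*(-1374207 + (1095794 + 1157291)) = 4278732*(-1374207 + 2253085) = 4278732*878878 = 3760483422696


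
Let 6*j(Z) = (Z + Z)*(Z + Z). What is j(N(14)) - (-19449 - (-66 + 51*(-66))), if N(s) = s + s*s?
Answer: 45417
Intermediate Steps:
N(s) = s + s²
j(Z) = 2*Z²/3 (j(Z) = ((Z + Z)*(Z + Z))/6 = ((2*Z)*(2*Z))/6 = (4*Z²)/6 = 2*Z²/3)
j(N(14)) - (-19449 - (-66 + 51*(-66))) = 2*(14*(1 + 14))²/3 - (-19449 - (-66 + 51*(-66))) = 2*(14*15)²/3 - (-19449 - (-66 - 3366)) = (⅔)*210² - (-19449 - 1*(-3432)) = (⅔)*44100 - (-19449 + 3432) = 29400 - 1*(-16017) = 29400 + 16017 = 45417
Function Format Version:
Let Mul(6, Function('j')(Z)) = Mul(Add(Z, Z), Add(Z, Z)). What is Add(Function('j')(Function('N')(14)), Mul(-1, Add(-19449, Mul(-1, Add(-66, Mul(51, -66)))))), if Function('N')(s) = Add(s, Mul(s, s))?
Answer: 45417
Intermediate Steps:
Function('N')(s) = Add(s, Pow(s, 2))
Function('j')(Z) = Mul(Rational(2, 3), Pow(Z, 2)) (Function('j')(Z) = Mul(Rational(1, 6), Mul(Add(Z, Z), Add(Z, Z))) = Mul(Rational(1, 6), Mul(Mul(2, Z), Mul(2, Z))) = Mul(Rational(1, 6), Mul(4, Pow(Z, 2))) = Mul(Rational(2, 3), Pow(Z, 2)))
Add(Function('j')(Function('N')(14)), Mul(-1, Add(-19449, Mul(-1, Add(-66, Mul(51, -66)))))) = Add(Mul(Rational(2, 3), Pow(Mul(14, Add(1, 14)), 2)), Mul(-1, Add(-19449, Mul(-1, Add(-66, Mul(51, -66)))))) = Add(Mul(Rational(2, 3), Pow(Mul(14, 15), 2)), Mul(-1, Add(-19449, Mul(-1, Add(-66, -3366))))) = Add(Mul(Rational(2, 3), Pow(210, 2)), Mul(-1, Add(-19449, Mul(-1, -3432)))) = Add(Mul(Rational(2, 3), 44100), Mul(-1, Add(-19449, 3432))) = Add(29400, Mul(-1, -16017)) = Add(29400, 16017) = 45417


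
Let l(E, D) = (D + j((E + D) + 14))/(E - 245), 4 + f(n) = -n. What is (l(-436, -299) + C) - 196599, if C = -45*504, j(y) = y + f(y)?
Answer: -49776232/227 ≈ -2.1928e+5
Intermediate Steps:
f(n) = -4 - n
j(y) = -4 (j(y) = y + (-4 - y) = -4)
l(E, D) = (-4 + D)/(-245 + E) (l(E, D) = (D - 4)/(E - 245) = (-4 + D)/(-245 + E))
C = -22680
(l(-436, -299) + C) - 196599 = ((-4 - 299)/(-245 - 436) - 22680) - 196599 = (-303/(-681) - 22680) - 196599 = (-1/681*(-303) - 22680) - 196599 = (101/227 - 22680) - 196599 = -5148259/227 - 196599 = -49776232/227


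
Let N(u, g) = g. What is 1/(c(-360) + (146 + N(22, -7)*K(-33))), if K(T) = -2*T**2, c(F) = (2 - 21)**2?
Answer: 1/15753 ≈ 6.3480e-5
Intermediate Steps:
c(F) = 361 (c(F) = (-19)**2 = 361)
1/(c(-360) + (146 + N(22, -7)*K(-33))) = 1/(361 + (146 - (-14)*(-33)**2)) = 1/(361 + (146 - (-14)*1089)) = 1/(361 + (146 - 7*(-2178))) = 1/(361 + (146 + 15246)) = 1/(361 + 15392) = 1/15753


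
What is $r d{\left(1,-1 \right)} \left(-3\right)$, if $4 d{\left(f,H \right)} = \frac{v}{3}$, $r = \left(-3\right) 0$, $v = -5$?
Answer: $0$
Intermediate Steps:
$r = 0$
$d{\left(f,H \right)} = - \frac{5}{12}$ ($d{\left(f,H \right)} = \frac{\left(-5\right) \frac{1}{3}}{4} = \frac{1}{4} \left(- \frac{5}{3}\right) = - \frac{5}{12}$)
$r d{\left(1,-1 \right)} \left(-3\right) = 0 \left(- \frac{5}{12}\right) \left(-3\right) = 0 \left(-3\right) = 0$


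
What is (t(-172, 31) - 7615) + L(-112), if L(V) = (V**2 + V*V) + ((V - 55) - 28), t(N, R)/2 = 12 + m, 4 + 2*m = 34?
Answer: 17332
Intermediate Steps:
m = 15 (m = -2 + (1/2)*34 = -2 + 17 = 15)
t(N, R) = 54 (t(N, R) = 2*(12 + 15) = 2*27 = 54)
L(V) = -83 + V + 2*V**2 (L(V) = (V**2 + V**2) + ((-55 + V) - 28) = 2*V**2 + (-83 + V) = -83 + V + 2*V**2)
(t(-172, 31) - 7615) + L(-112) = (54 - 7615) + (-83 - 112 + 2*(-112)**2) = -7561 + (-83 - 112 + 2*12544) = -7561 + (-83 - 112 + 25088) = -7561 + 24893 = 17332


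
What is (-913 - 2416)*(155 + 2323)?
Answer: -8249262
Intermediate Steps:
(-913 - 2416)*(155 + 2323) = -3329*2478 = -8249262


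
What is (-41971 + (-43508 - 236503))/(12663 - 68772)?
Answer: 321982/56109 ≈ 5.7385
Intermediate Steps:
(-41971 + (-43508 - 236503))/(12663 - 68772) = (-41971 - 280011)/(-56109) = -321982*(-1/56109) = 321982/56109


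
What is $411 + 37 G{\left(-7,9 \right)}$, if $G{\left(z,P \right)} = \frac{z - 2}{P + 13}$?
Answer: $\frac{8709}{22} \approx 395.86$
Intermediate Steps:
$G{\left(z,P \right)} = \frac{-2 + z}{13 + P}$
$411 + 37 G{\left(-7,9 \right)} = 411 + 37 \frac{-2 - 7}{13 + 9} = 411 + 37 \cdot \frac{1}{22} \left(-9\right) = 411 + 37 \left(- \frac{9}{22}\right) = 411 - \frac{333}{22} = \frac{8709}{22}$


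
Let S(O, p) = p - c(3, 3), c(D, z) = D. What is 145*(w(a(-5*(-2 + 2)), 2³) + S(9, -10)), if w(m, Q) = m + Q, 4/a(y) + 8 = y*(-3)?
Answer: -1595/2 ≈ -797.50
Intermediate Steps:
S(O, p) = -3 + p (S(O, p) = p - 1*3 = p - 3 = -3 + p)
a(y) = 4/(-8 - 3*y) (a(y) = 4/(-8 + y*(-3)) = 4/(-8 - 3*y))
w(m, Q) = Q + m
145*(w(a(-5*(-2 + 2)), 2³) + S(9, -10)) = 145*((2³ - 4/(8 + 3*(-5*(-2 + 2)))) + (-3 - 10)) = 145*((8 - 4/(8 + 3*(-5*0))) - 13) = 145*((8 - 4/(8 + 3*0)) - 13) = 145*((8 - 4/(8 + 0)) - 13) = 145*((8 - 4/8) - 13) = 145*((8 - 4*⅛) - 13) = 145*((8 - ½) - 13) = 145*(15/2 - 13) = 145*(-11/2) = -1595/2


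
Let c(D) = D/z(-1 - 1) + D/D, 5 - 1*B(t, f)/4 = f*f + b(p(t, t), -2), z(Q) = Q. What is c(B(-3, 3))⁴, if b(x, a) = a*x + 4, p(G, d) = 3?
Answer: 625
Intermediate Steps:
b(x, a) = 4 + a*x
B(t, f) = 28 - 4*f² (B(t, f) = 20 - 4*(f*f + (4 - 2*3)) = 20 - 4*(f² + (4 - 6)) = 20 - 4*(f² - 2) = 20 - 4*(-2 + f²) = 20 + (8 - 4*f²) = 28 - 4*f²)
c(D) = 1 - D/2 (c(D) = D/(-1 - 1) + D/D = D/(-2) + 1 = D*(-½) + 1 = -D/2 + 1 = 1 - D/2)
c(B(-3, 3))⁴ = (1 - (28 - 4*3²)/2)⁴ = (1 - (28 - 4*9)/2)⁴ = (1 - (28 - 36)/2)⁴ = (1 - ½*(-8))⁴ = (1 + 4)⁴ = 5⁴ = 625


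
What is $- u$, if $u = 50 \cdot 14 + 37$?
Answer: $-737$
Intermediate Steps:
$u = 737$ ($u = 700 + 37 = 737$)
$- u = \left(-1\right) 737 = -737$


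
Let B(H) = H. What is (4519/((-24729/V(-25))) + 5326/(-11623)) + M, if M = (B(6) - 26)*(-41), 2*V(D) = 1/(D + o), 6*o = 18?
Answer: 10364557456921/12646707348 ≈ 819.55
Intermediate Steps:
o = 3 (o = (⅙)*18 = 3)
V(D) = 1/(2*(3 + D)) (V(D) = 1/(2*(D + 3)) = 1/(2*(3 + D)))
M = 820 (M = (6 - 26)*(-41) = -20*(-41) = 820)
(4519/((-24729/V(-25))) + 5326/(-11623)) + M = (4519/((-24729/(1/(2*(3 - 25))))) + 5326/(-11623)) + 820 = (4519/((-24729/((½)/(-22)))) + 5326*(-1/11623)) + 820 = (4519/((-24729/((½)*(-1/22)))) - 5326/11623) + 820 = (4519/((-24729/(-1/44))) - 5326/11623) + 820 = (4519/((-24729*(-44))) - 5326/11623) + 820 = (4519/1088076 - 5326/11623) + 820 = -5742568439/12646707348 + 820 = 10364557456921/12646707348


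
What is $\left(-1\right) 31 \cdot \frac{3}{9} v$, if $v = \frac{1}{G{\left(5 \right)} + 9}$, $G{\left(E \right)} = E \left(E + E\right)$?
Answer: $- \frac{31}{177} \approx -0.17514$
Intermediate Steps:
$G{\left(E \right)} = 2 E^{2}$ ($G{\left(E \right)} = E 2 E = 2 E^{2}$)
$v = \frac{1}{59}$ ($v = \frac{1}{2 \cdot 5^{2} + 9} = \frac{1}{2 \cdot 25 + 9} = \frac{1}{50 + 9} = \frac{1}{59} \approx 0.016949$)
$\left(-1\right) 31 \cdot \frac{3}{9} v = \left(-1\right) 31 \cdot \frac{3}{9} \cdot \frac{1}{59} = - 31 \cdot 3 \cdot \frac{1}{9} \cdot \frac{1}{59} = \left(-31\right) \frac{1}{3} \cdot \frac{1}{59} = \left(- \frac{31}{3}\right) \frac{1}{59} = - \frac{31}{177}$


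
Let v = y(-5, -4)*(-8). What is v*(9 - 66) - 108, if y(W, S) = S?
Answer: -1932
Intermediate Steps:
v = 32 (v = -4*(-8) = 32)
v*(9 - 66) - 108 = 32*(9 - 66) - 108 = 32*(-57) - 108 = -1824 - 108 = -1932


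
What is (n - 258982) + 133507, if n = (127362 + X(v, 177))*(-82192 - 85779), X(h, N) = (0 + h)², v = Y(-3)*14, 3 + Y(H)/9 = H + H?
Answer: -237396563253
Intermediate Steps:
Y(H) = -27 + 18*H (Y(H) = -27 + 9*(H + H) = -27 + 9*(2*H) = -27 + 18*H)
v = -1134 (v = (-27 + 18*(-3))*14 = (-27 - 54)*14 = -81*14 = -1134)
X(h, N) = h²
n = -237396437778 (n = (127362 + (-1134)²)*(-82192 - 85779) = (127362 + 1285956)*(-167971) = 1413318*(-167971) = -237396437778)
(n - 258982) + 133507 = (-237396437778 - 258982) + 133507 = -237396696760 + 133507 = -237396563253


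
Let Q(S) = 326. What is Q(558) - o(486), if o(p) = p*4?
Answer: -1618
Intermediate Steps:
o(p) = 4*p
Q(558) - o(486) = 326 - 4*486 = 326 - 1*1944 = 326 - 1944 = -1618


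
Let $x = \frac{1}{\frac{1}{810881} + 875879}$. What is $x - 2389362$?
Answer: $- \frac{1697005269103251919}{710233639400} \approx -2.3894 \cdot 10^{6}$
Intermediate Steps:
$x = \frac{810881}{710233639400}$ ($x = \frac{1}{\frac{1}{810881} + 875879} = \frac{1}{\frac{710233639400}{810881}} = \frac{810881}{710233639400} \approx 1.1417 \cdot 10^{-6}$)
$x - 2389362 = \frac{810881}{710233639400} - 2389362 = - \frac{1697005269103251919}{710233639400}$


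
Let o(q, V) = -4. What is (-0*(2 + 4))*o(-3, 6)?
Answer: 0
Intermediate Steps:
(-0*(2 + 4))*o(-3, 6) = -0*(2 + 4)*(-4) = -0*6*(-4) = -4*0*(-4) = 0*(-4) = 0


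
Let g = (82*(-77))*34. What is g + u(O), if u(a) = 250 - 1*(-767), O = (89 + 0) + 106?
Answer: -213659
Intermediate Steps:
g = -214676 (g = -6314*34 = -214676)
O = 195 (O = 89 + 106 = 195)
u(a) = 1017 (u(a) = 250 + 767 = 1017)
g + u(O) = -214676 + 1017 = -213659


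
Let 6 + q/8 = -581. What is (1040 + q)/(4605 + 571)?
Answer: -457/647 ≈ -0.70634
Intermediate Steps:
q = -4696 (q = -48 + 8*(-581) = -48 - 4648 = -4696)
(1040 + q)/(4605 + 571) = (1040 - 4696)/(4605 + 571) = -3656/5176 = -3656*1/5176 = -457/647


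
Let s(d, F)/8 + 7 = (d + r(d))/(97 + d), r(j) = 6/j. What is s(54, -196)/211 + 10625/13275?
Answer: 3093551/5639397 ≈ 0.54856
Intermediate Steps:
s(d, F) = -56 + 8*(d + 6/d)/(97 + d) (s(d, F) = -56 + 8*((d + 6/d)/(97 + d)) = -56 + 8*(d + 6/d)/(97 + d))
s(54, -196)/211 + 10625/13275 = (8*(6 - 1*54*(679 + 6*54))/(54*(97 + 54)))/211 + 10625/13275 = (8*(1/54)*(6 - 1*54*(679 + 324))/151)*(1/211) + 10625*(1/13275) = (8*(1/54)*(1/151)*(6 - 1*54*1003))*(1/211) + 425/531 = (8*(1/54)*(1/151)*(6 - 54162))*(1/211) + 425/531 = (8*(1/54)*(1/151)*(-54156))*(1/211) + 425/531 = -72208/1359*1/211 + 425/531 = -72208/286749 + 425/531 = 3093551/5639397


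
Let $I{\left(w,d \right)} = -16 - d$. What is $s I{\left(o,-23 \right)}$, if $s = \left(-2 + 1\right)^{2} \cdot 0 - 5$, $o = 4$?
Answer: $-35$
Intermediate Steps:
$s = -5$ ($s = \left(-1\right)^{2} \cdot 0 - 5 = 1 \cdot 0 - 5 = 0 - 5 = -5$)
$s I{\left(o,-23 \right)} = - 5 \left(-16 - -23\right) = - 5 \left(-16 + 23\right) = \left(-5\right) 7 = -35$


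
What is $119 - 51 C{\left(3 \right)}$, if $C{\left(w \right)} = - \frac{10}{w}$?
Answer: $289$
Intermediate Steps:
$119 - 51 C{\left(3 \right)} = 119 - 51 \left(- \frac{10}{3}\right) = 119 - 51 \left(\left(-10\right) \frac{1}{3}\right) = 119 - -170 = 119 + 170 = 289$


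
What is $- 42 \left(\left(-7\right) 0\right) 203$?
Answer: $0$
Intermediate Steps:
$- 42 \left(\left(-7\right) 0\right) 203 = \left(-42\right) 0 \cdot 203 = 0 \cdot 203 = 0$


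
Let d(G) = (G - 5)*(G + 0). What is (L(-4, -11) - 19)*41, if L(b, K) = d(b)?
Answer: 697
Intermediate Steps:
d(G) = G*(-5 + G) (d(G) = (-5 + G)*G = G*(-5 + G))
L(b, K) = b*(-5 + b)
(L(-4, -11) - 19)*41 = (-4*(-5 - 4) - 19)*41 = (-4*(-9) - 19)*41 = (36 - 19)*41 = 17*41 = 697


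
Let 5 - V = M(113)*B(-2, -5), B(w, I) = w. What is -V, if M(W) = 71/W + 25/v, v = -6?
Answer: 704/339 ≈ 2.0767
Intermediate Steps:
M(W) = -25/6 + 71/W (M(W) = 71/W + 25/(-6) = 71/W + 25*(-1/6) = 71/W - 25/6 = -25/6 + 71/W)
V = -704/339 (V = 5 - (-25/6 + 71/113)*(-2) = 5 - (-2399)*(-2)/678 = 5 - 1*2399/339 = 5 - 2399/339 = -704/339 ≈ -2.0767)
-V = -1*(-704/339) = 704/339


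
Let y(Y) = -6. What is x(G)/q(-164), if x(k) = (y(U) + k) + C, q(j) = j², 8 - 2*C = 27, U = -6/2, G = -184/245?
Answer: -7963/13179040 ≈ -0.00060422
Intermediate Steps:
G = -184/245 (G = -184*1/245 = -184/245 ≈ -0.75102)
U = -3 (U = -6*½ = -3)
C = -19/2 (C = 4 - ½*27 = 4 - 27/2 = -19/2 ≈ -9.5000)
x(k) = -31/2 + k (x(k) = (-6 + k) - 19/2 = -31/2 + k)
x(G)/q(-164) = (-31/2 - 184/245)/((-164)²) = -7963/490/26896 = -7963/490*1/26896 = -7963/13179040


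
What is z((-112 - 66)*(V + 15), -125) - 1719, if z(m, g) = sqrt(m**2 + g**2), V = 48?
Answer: -1719 + sqrt(125769421) ≈ 9495.7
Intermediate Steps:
z(m, g) = sqrt(g**2 + m**2)
z((-112 - 66)*(V + 15), -125) - 1719 = sqrt((-125)**2 + ((-112 - 66)*(48 + 15))**2) - 1719 = sqrt(15625 + (-178*63)**2) - 1719 = sqrt(15625 + (-11214)**2) - 1719 = sqrt(15625 + 125753796) - 1719 = sqrt(125769421) - 1719 = -1719 + sqrt(125769421)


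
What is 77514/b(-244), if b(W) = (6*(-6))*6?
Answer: -12919/36 ≈ -358.86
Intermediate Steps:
b(W) = -216 (b(W) = -36*6 = -216)
77514/b(-244) = 77514/(-216) = 77514*(-1/216) = -12919/36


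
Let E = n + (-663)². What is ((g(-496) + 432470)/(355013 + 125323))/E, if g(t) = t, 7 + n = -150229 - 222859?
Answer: 215987/15964927632 ≈ 1.3529e-5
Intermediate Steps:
n = -373095 (n = -7 + (-150229 - 222859) = -7 - 373088 = -373095)
E = 66474 (E = -373095 + (-663)² = -373095 + 439569 = 66474)
((g(-496) + 432470)/(355013 + 125323))/E = ((-496 + 432470)/(355013 + 125323))/66474 = (431974/480336)*(1/66474) = (431974*(1/480336))*(1/66474) = (215987/240168)*(1/66474) = 215987/15964927632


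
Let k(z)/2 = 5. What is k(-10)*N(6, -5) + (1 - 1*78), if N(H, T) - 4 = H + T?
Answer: -27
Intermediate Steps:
N(H, T) = 4 + H + T (N(H, T) = 4 + (H + T) = 4 + H + T)
k(z) = 10 (k(z) = 2*5 = 10)
k(-10)*N(6, -5) + (1 - 1*78) = 10*(4 + 6 - 5) + (1 - 1*78) = 10*5 + (1 - 78) = 50 - 77 = -27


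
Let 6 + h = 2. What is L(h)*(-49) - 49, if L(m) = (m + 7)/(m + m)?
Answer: -245/8 ≈ -30.625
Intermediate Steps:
h = -4 (h = -6 + 2 = -4)
L(m) = (7 + m)/(2*m) (L(m) = (7 + m)/((2*m)) = (7 + m)*(1/(2*m)) = (7 + m)/(2*m))
L(h)*(-49) - 49 = ((1/2)*(7 - 4)/(-4))*(-49) - 49 = ((1/2)*(-1/4)*3)*(-49) - 49 = -3/8*(-49) - 49 = 147/8 - 49 = -245/8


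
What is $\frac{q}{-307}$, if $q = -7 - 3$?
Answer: $\frac{10}{307} \approx 0.032573$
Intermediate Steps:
$q = -10$
$\frac{q}{-307} = \frac{1}{-307} \left(-10\right) = \left(- \frac{1}{307}\right) \left(-10\right) = \frac{10}{307}$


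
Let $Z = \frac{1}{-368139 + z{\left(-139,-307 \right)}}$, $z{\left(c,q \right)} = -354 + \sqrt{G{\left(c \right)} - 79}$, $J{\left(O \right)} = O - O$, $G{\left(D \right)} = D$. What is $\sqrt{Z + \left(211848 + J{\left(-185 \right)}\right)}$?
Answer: $\sqrt{\frac{78064505063 - 211848 i \sqrt{218}}{368493 - i \sqrt{218}}} \approx 460.27$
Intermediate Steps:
$J{\left(O \right)} = 0$
$z{\left(c,q \right)} = -354 + \sqrt{-79 + c}$ ($z{\left(c,q \right)} = -354 + \sqrt{c - 79} = -354 + \sqrt{-79 + c}$)
$Z = \frac{1}{-368493 + i \sqrt{218}}$ ($Z = \frac{1}{-368139 - \left(354 - \sqrt{-79 - 139}\right)} = \frac{1}{-368139 - \left(354 - \sqrt{-218}\right)} = \frac{1}{-368139 - \left(354 - i \sqrt{218}\right)} = \frac{1}{-368493 + i \sqrt{218}} \approx -2.7138 \cdot 10^{-6} - 1.1 \cdot 10^{-10} i$)
$\sqrt{Z + \left(211848 + J{\left(-185 \right)}\right)} = \sqrt{\left(- \frac{368493}{135787091267} - \frac{i \sqrt{218}}{135787091267}\right) + \left(211848 + 0\right)} = \sqrt{\left(- \frac{368493}{135787091267} - \frac{i \sqrt{218}}{135787091267}\right) + 211848} = \sqrt{\frac{28766223710362923}{135787091267} - \frac{i \sqrt{218}}{135787091267}}$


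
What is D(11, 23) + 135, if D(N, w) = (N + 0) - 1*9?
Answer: 137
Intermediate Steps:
D(N, w) = -9 + N (D(N, w) = N - 9 = -9 + N)
D(11, 23) + 135 = (-9 + 11) + 135 = 2 + 135 = 137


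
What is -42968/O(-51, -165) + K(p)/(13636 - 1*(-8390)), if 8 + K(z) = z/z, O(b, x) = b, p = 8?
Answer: 105156979/124814 ≈ 842.51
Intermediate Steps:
K(z) = -7 (K(z) = -8 + z/z = -8 + 1 = -7)
-42968/O(-51, -165) + K(p)/(13636 - 1*(-8390)) = -42968/(-51) - 7/(13636 - 1*(-8390)) = -42968*(-1/51) - 7/(13636 + 8390) = 42968/51 - 7/22026 = 105156979/124814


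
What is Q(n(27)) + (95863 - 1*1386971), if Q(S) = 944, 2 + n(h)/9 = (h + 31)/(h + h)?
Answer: -1290164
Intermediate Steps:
n(h) = -18 + 9*(31 + h)/(2*h) (n(h) = -18 + 9*((h + 31)/(h + h)) = -18 + 9*((31 + h)/((2*h))) = -18 + 9*((31 + h)*(1/(2*h))) = -18 + 9*((31 + h)/(2*h)) = -18 + 9*(31 + h)/(2*h))
Q(n(27)) + (95863 - 1*1386971) = 944 + (95863 - 1*1386971) = 944 + (95863 - 1386971) = 944 - 1291108 = -1290164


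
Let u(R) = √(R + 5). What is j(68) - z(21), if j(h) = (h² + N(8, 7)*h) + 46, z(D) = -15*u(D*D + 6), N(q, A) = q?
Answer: 5214 + 30*√113 ≈ 5532.9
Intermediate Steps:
u(R) = √(5 + R)
z(D) = -15*√(11 + D²) (z(D) = -15*√(5 + (D*D + 6)) = -15*√(5 + (D² + 6)) = -15*√(5 + (6 + D²)) = -15*√(11 + D²))
j(h) = 46 + h² + 8*h (j(h) = (h² + 8*h) + 46 = 46 + h² + 8*h)
j(68) - z(21) = (46 + 68² + 8*68) - (-15)*√(11 + 21²) = (46 + 4624 + 544) - (-15)*√(11 + 441) = 5214 - (-15)*√452 = 5214 - (-15)*2*√113 = 5214 - (-30)*√113 = 5214 + 30*√113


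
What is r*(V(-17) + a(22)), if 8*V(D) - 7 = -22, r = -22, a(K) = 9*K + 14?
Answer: -18491/4 ≈ -4622.8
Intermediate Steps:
a(K) = 14 + 9*K
V(D) = -15/8 (V(D) = 7/8 + (⅛)*(-22) = 7/8 - 11/4 = -15/8)
r*(V(-17) + a(22)) = -22*(-15/8 + (14 + 9*22)) = -22*(-15/8 + (14 + 198)) = -22*(-15/8 + 212) = -22*1681/8 = -18491/4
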